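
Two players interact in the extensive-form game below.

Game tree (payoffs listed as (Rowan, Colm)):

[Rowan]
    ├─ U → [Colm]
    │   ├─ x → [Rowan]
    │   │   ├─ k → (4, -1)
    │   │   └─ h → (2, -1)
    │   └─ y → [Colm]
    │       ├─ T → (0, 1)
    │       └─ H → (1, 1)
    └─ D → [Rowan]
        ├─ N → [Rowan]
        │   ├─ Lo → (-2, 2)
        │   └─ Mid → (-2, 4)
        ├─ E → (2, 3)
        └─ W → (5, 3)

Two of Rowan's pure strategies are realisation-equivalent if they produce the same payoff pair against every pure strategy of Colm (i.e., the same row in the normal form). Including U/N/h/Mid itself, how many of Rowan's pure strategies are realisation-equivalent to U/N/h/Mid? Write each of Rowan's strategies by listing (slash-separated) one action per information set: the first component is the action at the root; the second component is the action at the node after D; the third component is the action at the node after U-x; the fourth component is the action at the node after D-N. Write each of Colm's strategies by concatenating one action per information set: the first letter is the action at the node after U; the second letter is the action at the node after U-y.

6

Row for U/N/h/Mid (columns xT, xH, yT, yH): (2,-1) (2,-1) (0,1) (1,1).
Under U/N/h/Mid, Rowan's choice at the node after D and at the node after D-N can never be reached regardless of what Colm does, so varying those choices leaves every outcome unchanged.
Holding the reachable choices fixed and varying the unreachable ones freely already gives 3 × 2 = 6 equivalent strategies.
No other strategy reproduces this row, so those 6 are the full class: U/N/h/Lo, U/N/h/Mid, U/E/h/Lo, U/E/h/Mid, U/W/h/Lo, U/W/h/Mid.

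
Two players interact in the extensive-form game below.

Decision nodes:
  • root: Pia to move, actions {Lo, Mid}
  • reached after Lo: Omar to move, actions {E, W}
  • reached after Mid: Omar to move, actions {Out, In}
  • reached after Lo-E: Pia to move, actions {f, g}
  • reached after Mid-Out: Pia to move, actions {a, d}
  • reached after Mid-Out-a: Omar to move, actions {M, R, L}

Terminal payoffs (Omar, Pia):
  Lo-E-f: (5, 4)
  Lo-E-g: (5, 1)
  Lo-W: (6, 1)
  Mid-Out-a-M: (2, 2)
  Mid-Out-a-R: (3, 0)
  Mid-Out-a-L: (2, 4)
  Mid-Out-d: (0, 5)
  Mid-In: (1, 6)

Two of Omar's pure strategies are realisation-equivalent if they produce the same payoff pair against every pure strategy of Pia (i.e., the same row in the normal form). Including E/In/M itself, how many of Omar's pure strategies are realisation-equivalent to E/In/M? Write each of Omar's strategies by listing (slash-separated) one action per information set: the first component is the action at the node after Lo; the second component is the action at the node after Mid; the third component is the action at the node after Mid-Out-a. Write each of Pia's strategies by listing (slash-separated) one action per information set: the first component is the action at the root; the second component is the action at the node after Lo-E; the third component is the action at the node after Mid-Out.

3

Row for E/In/M (columns Lo/f/a, Lo/f/d, Lo/g/a, Lo/g/d, Mid/f/a, Mid/f/d, Mid/g/a, Mid/g/d): (5,4) (5,4) (5,1) (5,1) (1,6) (1,6) (1,6) (1,6).
Under E/In/M, Omar's choice at the node after Mid-Out-a can never be reached regardless of what Pia does, so varying those choices leaves every outcome unchanged.
Holding the reachable choices fixed and varying the unreachable one freely already gives 3 equivalent strategies.
No other strategy reproduces this row, so those 3 are the full class: E/In/M, E/In/R, E/In/L.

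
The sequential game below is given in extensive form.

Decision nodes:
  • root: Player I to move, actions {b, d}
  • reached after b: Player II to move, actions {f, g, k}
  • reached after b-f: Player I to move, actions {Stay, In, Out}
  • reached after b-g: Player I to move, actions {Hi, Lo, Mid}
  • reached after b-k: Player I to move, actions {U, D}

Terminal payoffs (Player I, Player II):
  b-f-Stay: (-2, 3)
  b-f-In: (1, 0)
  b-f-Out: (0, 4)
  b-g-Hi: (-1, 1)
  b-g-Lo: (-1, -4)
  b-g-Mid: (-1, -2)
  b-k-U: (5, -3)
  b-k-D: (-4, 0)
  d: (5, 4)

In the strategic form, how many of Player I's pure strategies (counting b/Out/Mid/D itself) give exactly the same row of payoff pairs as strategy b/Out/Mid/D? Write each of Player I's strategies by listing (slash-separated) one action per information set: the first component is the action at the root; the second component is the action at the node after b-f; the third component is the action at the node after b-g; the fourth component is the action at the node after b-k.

1

Row for b/Out/Mid/D (columns f, g, k): (0,4) (-1,-2) (-4,0).
Every one of Player I's information sets is on the play path for some reply by Player II when Player I follows b/Out/Mid/D.
Changing the action at any of them therefore changes at least one column, so only b/Out/Mid/D itself gives this row.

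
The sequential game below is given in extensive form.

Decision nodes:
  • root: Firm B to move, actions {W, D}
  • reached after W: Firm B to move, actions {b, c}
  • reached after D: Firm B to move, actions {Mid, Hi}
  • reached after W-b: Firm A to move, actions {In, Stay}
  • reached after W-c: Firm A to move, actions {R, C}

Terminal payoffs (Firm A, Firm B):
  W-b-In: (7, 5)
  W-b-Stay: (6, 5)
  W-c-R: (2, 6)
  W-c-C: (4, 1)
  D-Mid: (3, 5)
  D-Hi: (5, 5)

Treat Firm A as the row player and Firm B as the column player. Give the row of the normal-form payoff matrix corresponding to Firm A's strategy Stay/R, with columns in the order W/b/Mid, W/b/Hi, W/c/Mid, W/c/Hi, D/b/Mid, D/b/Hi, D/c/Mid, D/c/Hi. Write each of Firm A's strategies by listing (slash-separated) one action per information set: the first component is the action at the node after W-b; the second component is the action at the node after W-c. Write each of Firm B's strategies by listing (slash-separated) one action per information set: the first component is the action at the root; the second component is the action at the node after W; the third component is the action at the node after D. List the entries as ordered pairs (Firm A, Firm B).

(6,5) (6,5) (2,6) (2,6) (3,5) (5,5) (3,5) (5,5)

vs W/b/Mid: Firm B plays W → Firm B plays b at [W] → Firm A plays Stay at [W-b] → (6, 5)
vs W/b/Hi: Firm B plays W → Firm B plays b at [W] → Firm A plays Stay at [W-b] → (6, 5)
vs W/c/Mid: Firm B plays W → Firm B plays c at [W] → Firm A plays R at [W-c] → (2, 6)
vs W/c/Hi: Firm B plays W → Firm B plays c at [W] → Firm A plays R at [W-c] → (2, 6)
vs D/b/Mid: Firm B plays D → Firm B plays Mid at [D] → (3, 5)
vs D/b/Hi: Firm B plays D → Firm B plays Hi at [D] → (5, 5)
vs D/c/Mid: Firm B plays D → Firm B plays Mid at [D] → (3, 5)
vs D/c/Hi: Firm B plays D → Firm B plays Hi at [D] → (5, 5)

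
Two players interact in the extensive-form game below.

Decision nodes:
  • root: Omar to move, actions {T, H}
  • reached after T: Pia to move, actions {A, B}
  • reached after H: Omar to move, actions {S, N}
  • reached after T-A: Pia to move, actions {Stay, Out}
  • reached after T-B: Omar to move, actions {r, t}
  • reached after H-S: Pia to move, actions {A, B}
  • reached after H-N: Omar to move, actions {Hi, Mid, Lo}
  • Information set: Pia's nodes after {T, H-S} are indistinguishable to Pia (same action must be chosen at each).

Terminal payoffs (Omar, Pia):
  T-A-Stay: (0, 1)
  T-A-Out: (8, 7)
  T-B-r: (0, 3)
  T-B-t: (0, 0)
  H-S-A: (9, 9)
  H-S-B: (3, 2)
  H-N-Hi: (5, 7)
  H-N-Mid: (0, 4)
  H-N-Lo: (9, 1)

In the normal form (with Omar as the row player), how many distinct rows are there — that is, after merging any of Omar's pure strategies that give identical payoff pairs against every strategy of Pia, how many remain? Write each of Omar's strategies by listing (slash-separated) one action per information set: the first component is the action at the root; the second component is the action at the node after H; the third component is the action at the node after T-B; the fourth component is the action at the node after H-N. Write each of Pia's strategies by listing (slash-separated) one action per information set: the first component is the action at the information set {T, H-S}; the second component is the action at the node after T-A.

Omar has 24 pure strategies: T/S/r/Hi, T/S/r/Mid, T/S/r/Lo, T/S/t/Hi, T/S/t/Mid, T/S/t/Lo, T/N/r/Hi, T/N/r/Mid, T/N/r/Lo, T/N/t/Hi, T/N/t/Mid, T/N/t/Lo, H/S/r/Hi, H/S/r/Mid, H/S/r/Lo, H/S/t/Hi, H/S/t/Mid, H/S/t/Lo, H/N/r/Hi, H/N/r/Mid, H/N/r/Lo, H/N/t/Hi, H/N/t/Mid, H/N/t/Lo. Columns: A/Stay, A/Out, B/Stay, B/Out.
{T/S/r/Hi, T/S/r/Mid, T/S/r/Lo, T/N/r/Hi, T/N/r/Mid, T/N/r/Lo} → row (0,1) (8,7) (0,3) (0,3)
{T/S/t/Hi, T/S/t/Mid, T/S/t/Lo, T/N/t/Hi, T/N/t/Mid, T/N/t/Lo} → row (0,1) (8,7) (0,0) (0,0)
{H/S/r/Hi, H/S/r/Mid, H/S/r/Lo, H/S/t/Hi, H/S/t/Mid, H/S/t/Lo} → row (9,9) (9,9) (3,2) (3,2)
{H/N/r/Hi, H/N/t/Hi} → row (5,7) (5,7) (5,7) (5,7)
{H/N/r/Mid, H/N/t/Mid} → row (0,4) (0,4) (0,4) (0,4)
{H/N/r/Lo, H/N/t/Lo} → row (9,1) (9,1) (9,1) (9,1)
That's 6 distinct rows out of 24 strategies.

6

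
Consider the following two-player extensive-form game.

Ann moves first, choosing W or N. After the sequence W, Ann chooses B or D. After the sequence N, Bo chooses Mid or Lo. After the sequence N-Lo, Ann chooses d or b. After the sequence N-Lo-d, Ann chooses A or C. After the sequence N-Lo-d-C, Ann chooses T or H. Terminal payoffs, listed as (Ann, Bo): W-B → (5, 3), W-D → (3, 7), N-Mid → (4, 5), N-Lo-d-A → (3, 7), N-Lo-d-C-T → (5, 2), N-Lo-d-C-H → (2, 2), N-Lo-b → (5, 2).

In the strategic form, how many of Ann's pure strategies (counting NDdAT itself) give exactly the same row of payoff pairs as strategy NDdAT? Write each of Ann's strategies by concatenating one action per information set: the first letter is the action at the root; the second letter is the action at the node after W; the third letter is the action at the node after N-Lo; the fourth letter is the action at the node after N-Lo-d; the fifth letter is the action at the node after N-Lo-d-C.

4

Row for NDdAT (columns Mid, Lo): (4,5) (3,7).
Under NDdAT, Ann's choice at the node after W and at the node after N-Lo-d-C can never be reached regardless of what Bo does, so varying those choices leaves every outcome unchanged.
Holding the reachable choices fixed and varying the unreachable ones freely already gives 2 × 2 = 4 equivalent strategies.
No other strategy reproduces this row, so those 4 are the full class: NBdAT, NBdAH, NDdAT, NDdAH.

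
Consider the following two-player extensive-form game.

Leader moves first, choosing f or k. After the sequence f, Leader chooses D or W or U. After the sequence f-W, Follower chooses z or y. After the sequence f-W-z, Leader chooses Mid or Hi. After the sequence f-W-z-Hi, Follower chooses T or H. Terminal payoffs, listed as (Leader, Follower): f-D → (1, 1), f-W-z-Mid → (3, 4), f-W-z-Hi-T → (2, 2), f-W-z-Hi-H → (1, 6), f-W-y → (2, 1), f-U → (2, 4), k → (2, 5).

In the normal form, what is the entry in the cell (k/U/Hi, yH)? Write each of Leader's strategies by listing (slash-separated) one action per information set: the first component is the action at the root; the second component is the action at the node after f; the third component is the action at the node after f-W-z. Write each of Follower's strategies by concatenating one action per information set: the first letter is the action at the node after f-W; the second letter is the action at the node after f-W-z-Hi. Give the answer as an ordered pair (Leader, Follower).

(2, 5)

Trace the play path from the root:
  Leader plays k
→ terminal payoff (2, 5).
(Leader's choice at the node after f is never reached on this path, so it doesn't affect the outcome.)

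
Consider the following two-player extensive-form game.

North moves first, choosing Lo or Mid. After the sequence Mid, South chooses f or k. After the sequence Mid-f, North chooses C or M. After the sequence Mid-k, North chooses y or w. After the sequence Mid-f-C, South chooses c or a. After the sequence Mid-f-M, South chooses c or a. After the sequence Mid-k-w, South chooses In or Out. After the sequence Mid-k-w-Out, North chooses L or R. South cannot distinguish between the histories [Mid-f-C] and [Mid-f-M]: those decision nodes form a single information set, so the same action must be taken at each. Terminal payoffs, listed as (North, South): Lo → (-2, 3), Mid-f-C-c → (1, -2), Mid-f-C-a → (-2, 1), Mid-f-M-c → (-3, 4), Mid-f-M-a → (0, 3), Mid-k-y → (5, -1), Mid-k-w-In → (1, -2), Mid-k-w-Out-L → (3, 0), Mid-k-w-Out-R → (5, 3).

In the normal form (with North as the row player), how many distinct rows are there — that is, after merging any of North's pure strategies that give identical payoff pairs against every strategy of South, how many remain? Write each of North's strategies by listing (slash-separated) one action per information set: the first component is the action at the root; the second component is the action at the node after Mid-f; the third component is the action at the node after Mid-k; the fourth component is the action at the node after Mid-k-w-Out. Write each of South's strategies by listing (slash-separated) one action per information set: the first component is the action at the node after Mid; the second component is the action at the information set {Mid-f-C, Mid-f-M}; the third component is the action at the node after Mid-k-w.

7

North has 16 pure strategies: Lo/C/y/L, Lo/C/y/R, Lo/C/w/L, Lo/C/w/R, Lo/M/y/L, Lo/M/y/R, Lo/M/w/L, Lo/M/w/R, Mid/C/y/L, Mid/C/y/R, Mid/C/w/L, Mid/C/w/R, Mid/M/y/L, Mid/M/y/R, Mid/M/w/L, Mid/M/w/R. Columns: f/c/In, f/c/Out, f/a/In, f/a/Out, k/c/In, k/c/Out, k/a/In, k/a/Out.
{Lo/C/y/L, Lo/C/y/R, Lo/C/w/L, Lo/C/w/R, Lo/M/y/L, Lo/M/y/R, Lo/M/w/L, Lo/M/w/R} → row (-2,3) (-2,3) (-2,3) (-2,3) (-2,3) (-2,3) (-2,3) (-2,3)
{Mid/C/y/L, Mid/C/y/R} → row (1,-2) (1,-2) (-2,1) (-2,1) (5,-1) (5,-1) (5,-1) (5,-1)
{Mid/C/w/L} → row (1,-2) (1,-2) (-2,1) (-2,1) (1,-2) (3,0) (1,-2) (3,0)
{Mid/C/w/R} → row (1,-2) (1,-2) (-2,1) (-2,1) (1,-2) (5,3) (1,-2) (5,3)
{Mid/M/y/L, Mid/M/y/R} → row (-3,4) (-3,4) (0,3) (0,3) (5,-1) (5,-1) (5,-1) (5,-1)
{Mid/M/w/L} → row (-3,4) (-3,4) (0,3) (0,3) (1,-2) (3,0) (1,-2) (3,0)
{Mid/M/w/R} → row (-3,4) (-3,4) (0,3) (0,3) (1,-2) (5,3) (1,-2) (5,3)
That's 7 distinct rows out of 16 strategies.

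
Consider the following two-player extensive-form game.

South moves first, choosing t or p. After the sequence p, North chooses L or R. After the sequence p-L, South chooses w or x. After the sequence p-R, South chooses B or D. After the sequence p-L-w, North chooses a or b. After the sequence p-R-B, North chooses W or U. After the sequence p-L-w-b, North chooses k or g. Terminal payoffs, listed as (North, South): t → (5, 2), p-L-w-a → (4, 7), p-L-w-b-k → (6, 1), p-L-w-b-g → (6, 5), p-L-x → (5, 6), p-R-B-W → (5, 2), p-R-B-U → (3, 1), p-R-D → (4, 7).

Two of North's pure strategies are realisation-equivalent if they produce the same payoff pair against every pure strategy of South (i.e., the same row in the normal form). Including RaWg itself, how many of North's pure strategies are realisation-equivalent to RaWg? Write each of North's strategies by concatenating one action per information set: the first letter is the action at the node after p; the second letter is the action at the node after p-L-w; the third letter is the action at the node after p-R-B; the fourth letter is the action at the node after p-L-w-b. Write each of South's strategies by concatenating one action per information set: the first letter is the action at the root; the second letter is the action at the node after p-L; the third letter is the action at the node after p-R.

4

Row for RaWg (columns twB, twD, txB, txD, pwB, pwD, pxB, pxD): (5,2) (5,2) (5,2) (5,2) (5,2) (4,7) (5,2) (4,7).
Under RaWg, North's choice at the node after p-L-w and at the node after p-L-w-b can never be reached regardless of what South does, so varying those choices leaves every outcome unchanged.
Holding the reachable choices fixed and varying the unreachable ones freely already gives 2 × 2 = 4 equivalent strategies.
No other strategy reproduces this row, so those 4 are the full class: RaWk, RaWg, RbWk, RbWg.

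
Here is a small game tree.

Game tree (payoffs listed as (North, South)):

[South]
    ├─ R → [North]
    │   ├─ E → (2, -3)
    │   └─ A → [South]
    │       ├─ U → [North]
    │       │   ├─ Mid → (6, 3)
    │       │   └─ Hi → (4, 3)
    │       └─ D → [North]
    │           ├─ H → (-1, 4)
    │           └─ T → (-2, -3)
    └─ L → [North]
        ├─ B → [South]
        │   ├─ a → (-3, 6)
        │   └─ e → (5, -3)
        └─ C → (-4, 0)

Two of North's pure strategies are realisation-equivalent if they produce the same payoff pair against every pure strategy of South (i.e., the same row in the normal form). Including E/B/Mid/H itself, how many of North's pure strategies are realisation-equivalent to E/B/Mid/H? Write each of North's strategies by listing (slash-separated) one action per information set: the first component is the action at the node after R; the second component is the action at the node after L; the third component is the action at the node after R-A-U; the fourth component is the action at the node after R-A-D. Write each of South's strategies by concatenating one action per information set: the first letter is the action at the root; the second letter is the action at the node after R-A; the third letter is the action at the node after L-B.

4

Row for E/B/Mid/H (columns RUa, RUe, RDa, RDe, LUa, LUe, LDa, LDe): (2,-3) (2,-3) (2,-3) (2,-3) (-3,6) (5,-3) (-3,6) (5,-3).
Under E/B/Mid/H, North's choice at the node after R-A-U and at the node after R-A-D can never be reached regardless of what South does, so varying those choices leaves every outcome unchanged.
Holding the reachable choices fixed and varying the unreachable ones freely already gives 2 × 2 = 4 equivalent strategies.
No other strategy reproduces this row, so those 4 are the full class: E/B/Mid/H, E/B/Mid/T, E/B/Hi/H, E/B/Hi/T.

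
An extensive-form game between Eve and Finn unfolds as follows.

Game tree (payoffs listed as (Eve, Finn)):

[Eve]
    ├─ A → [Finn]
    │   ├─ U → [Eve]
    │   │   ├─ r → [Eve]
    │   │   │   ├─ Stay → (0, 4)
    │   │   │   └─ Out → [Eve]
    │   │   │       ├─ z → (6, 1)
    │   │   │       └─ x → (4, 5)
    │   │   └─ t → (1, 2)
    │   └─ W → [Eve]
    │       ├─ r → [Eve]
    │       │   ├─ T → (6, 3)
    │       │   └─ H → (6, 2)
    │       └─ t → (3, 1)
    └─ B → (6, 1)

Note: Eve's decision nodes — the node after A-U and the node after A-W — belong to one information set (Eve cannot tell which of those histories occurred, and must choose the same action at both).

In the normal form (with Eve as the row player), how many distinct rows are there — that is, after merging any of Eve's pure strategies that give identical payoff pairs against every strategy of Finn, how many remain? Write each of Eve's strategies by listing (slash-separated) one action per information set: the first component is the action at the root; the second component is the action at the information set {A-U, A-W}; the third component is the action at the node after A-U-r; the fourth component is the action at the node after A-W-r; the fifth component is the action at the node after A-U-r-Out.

Eve has 32 pure strategies: A/r/Stay/T/z, A/r/Stay/T/x, A/r/Stay/H/z, A/r/Stay/H/x, A/r/Out/T/z, A/r/Out/T/x, A/r/Out/H/z, A/r/Out/H/x, A/t/Stay/T/z, A/t/Stay/T/x, A/t/Stay/H/z, A/t/Stay/H/x, A/t/Out/T/z, A/t/Out/T/x, A/t/Out/H/z, A/t/Out/H/x, B/r/Stay/T/z, B/r/Stay/T/x, B/r/Stay/H/z, B/r/Stay/H/x, B/r/Out/T/z, B/r/Out/T/x, B/r/Out/H/z, B/r/Out/H/x, B/t/Stay/T/z, B/t/Stay/T/x, B/t/Stay/H/z, B/t/Stay/H/x, B/t/Out/T/z, B/t/Out/T/x, B/t/Out/H/z, B/t/Out/H/x. Columns: U, W.
{A/r/Stay/T/z, A/r/Stay/T/x} → row (0,4) (6,3)
{A/r/Stay/H/z, A/r/Stay/H/x} → row (0,4) (6,2)
{A/r/Out/T/z} → row (6,1) (6,3)
{A/r/Out/T/x} → row (4,5) (6,3)
{A/r/Out/H/z} → row (6,1) (6,2)
{A/r/Out/H/x} → row (4,5) (6,2)
{A/t/Stay/T/z, A/t/Stay/T/x, A/t/Stay/H/z, A/t/Stay/H/x, A/t/Out/T/z, A/t/Out/T/x, A/t/Out/H/z, A/t/Out/H/x} → row (1,2) (3,1)
{B/r/Stay/T/z, B/r/Stay/T/x, B/r/Stay/H/z, B/r/Stay/H/x, B/r/Out/T/z, B/r/Out/T/x, B/r/Out/H/z, B/r/Out/H/x, B/t/Stay/T/z, B/t/Stay/T/x, B/t/Stay/H/z, B/t/Stay/H/x, B/t/Out/T/z, B/t/Out/T/x, B/t/Out/H/z, B/t/Out/H/x} → row (6,1) (6,1)
That's 8 distinct rows out of 32 strategies.

8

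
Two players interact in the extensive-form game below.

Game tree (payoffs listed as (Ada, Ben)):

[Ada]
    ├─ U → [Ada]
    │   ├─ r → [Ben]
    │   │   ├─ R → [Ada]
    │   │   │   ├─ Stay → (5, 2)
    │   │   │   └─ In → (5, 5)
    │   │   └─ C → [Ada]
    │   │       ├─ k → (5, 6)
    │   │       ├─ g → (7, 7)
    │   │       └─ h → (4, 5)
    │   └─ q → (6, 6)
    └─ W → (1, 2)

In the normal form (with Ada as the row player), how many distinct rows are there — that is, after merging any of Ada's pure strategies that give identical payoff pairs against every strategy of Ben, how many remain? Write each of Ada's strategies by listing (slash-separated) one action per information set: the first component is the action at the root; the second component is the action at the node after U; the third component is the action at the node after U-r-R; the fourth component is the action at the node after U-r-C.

Ada has 24 pure strategies: U/r/Stay/k, U/r/Stay/g, U/r/Stay/h, U/r/In/k, U/r/In/g, U/r/In/h, U/q/Stay/k, U/q/Stay/g, U/q/Stay/h, U/q/In/k, U/q/In/g, U/q/In/h, W/r/Stay/k, W/r/Stay/g, W/r/Stay/h, W/r/In/k, W/r/In/g, W/r/In/h, W/q/Stay/k, W/q/Stay/g, W/q/Stay/h, W/q/In/k, W/q/In/g, W/q/In/h. Columns: R, C.
{U/r/Stay/k} → row (5,2) (5,6)
{U/r/Stay/g} → row (5,2) (7,7)
{U/r/Stay/h} → row (5,2) (4,5)
{U/r/In/k} → row (5,5) (5,6)
{U/r/In/g} → row (5,5) (7,7)
{U/r/In/h} → row (5,5) (4,5)
{U/q/Stay/k, U/q/Stay/g, U/q/Stay/h, U/q/In/k, U/q/In/g, U/q/In/h} → row (6,6) (6,6)
{W/r/Stay/k, W/r/Stay/g, W/r/Stay/h, W/r/In/k, W/r/In/g, W/r/In/h, W/q/Stay/k, W/q/Stay/g, W/q/Stay/h, W/q/In/k, W/q/In/g, W/q/In/h} → row (1,2) (1,2)
That's 8 distinct rows out of 24 strategies.

8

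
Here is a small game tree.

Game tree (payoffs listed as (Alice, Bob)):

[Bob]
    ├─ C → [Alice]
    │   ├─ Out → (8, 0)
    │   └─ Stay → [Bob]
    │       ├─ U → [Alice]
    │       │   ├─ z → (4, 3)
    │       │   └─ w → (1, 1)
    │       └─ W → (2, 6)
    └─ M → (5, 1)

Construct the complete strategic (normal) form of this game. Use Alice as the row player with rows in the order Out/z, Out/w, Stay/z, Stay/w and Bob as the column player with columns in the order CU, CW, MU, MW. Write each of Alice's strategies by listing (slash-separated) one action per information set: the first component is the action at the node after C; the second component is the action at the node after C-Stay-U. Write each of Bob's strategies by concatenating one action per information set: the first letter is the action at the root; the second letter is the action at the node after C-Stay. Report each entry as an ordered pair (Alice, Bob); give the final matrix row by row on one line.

Row Out/z: CU→(8,0), CW→(8,0), MU→(5,1), MW→(5,1)
Row Out/w: CU→(8,0), CW→(8,0), MU→(5,1), MW→(5,1)
Row Stay/z: CU→(4,3), CW→(2,6), MU→(5,1), MW→(5,1)
Row Stay/w: CU→(1,1), CW→(2,6), MU→(5,1), MW→(5,1)

Out/z: (8,0) (8,0) (5,1) (5,1) | Out/w: (8,0) (8,0) (5,1) (5,1) | Stay/z: (4,3) (2,6) (5,1) (5,1) | Stay/w: (1,1) (2,6) (5,1) (5,1)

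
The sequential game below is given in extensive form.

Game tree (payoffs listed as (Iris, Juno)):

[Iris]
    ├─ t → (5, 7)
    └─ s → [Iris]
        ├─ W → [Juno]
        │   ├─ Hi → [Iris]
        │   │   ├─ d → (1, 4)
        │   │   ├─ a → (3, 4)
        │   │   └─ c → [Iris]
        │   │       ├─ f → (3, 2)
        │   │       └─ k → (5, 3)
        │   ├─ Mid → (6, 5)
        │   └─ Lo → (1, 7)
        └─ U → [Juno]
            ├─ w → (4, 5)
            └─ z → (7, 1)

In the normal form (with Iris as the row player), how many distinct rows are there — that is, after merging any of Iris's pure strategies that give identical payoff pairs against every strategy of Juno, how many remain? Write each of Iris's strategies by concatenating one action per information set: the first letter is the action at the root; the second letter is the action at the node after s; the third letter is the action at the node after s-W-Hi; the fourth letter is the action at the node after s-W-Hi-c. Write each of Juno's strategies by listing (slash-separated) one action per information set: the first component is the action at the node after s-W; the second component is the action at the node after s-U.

6

Iris has 24 pure strategies: tWdf, tWdk, tWaf, tWak, tWcf, tWck, tUdf, tUdk, tUaf, tUak, tUcf, tUck, sWdf, sWdk, sWaf, sWak, sWcf, sWck, sUdf, sUdk, sUaf, sUak, sUcf, sUck. Columns: Hi/w, Hi/z, Mid/w, Mid/z, Lo/w, Lo/z.
{tWdf, tWdk, tWaf, tWak, tWcf, tWck, tUdf, tUdk, tUaf, tUak, tUcf, tUck} → row (5,7) (5,7) (5,7) (5,7) (5,7) (5,7)
{sWdf, sWdk} → row (1,4) (1,4) (6,5) (6,5) (1,7) (1,7)
{sWaf, sWak} → row (3,4) (3,4) (6,5) (6,5) (1,7) (1,7)
{sWcf} → row (3,2) (3,2) (6,5) (6,5) (1,7) (1,7)
{sWck} → row (5,3) (5,3) (6,5) (6,5) (1,7) (1,7)
{sUdf, sUdk, sUaf, sUak, sUcf, sUck} → row (4,5) (7,1) (4,5) (7,1) (4,5) (7,1)
That's 6 distinct rows out of 24 strategies.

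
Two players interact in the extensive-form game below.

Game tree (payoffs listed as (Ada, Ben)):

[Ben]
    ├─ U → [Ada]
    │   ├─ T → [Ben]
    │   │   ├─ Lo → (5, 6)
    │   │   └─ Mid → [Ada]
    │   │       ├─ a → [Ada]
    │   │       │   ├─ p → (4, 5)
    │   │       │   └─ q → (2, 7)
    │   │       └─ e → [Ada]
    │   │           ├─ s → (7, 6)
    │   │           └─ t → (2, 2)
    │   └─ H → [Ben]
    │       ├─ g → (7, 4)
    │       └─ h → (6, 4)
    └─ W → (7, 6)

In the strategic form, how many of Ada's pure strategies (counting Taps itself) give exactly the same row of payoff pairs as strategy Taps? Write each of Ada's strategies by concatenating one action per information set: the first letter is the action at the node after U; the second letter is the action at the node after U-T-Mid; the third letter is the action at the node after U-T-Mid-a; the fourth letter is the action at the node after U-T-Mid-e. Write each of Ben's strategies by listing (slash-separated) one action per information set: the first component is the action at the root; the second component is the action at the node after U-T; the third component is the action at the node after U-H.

Row for Taps (columns U/Lo/g, U/Lo/h, U/Mid/g, U/Mid/h, W/Lo/g, W/Lo/h, W/Mid/g, W/Mid/h): (5,6) (5,6) (4,5) (4,5) (7,6) (7,6) (7,6) (7,6).
Under Taps, Ada's choice at the node after U-T-Mid-e can never be reached regardless of what Ben does, so varying those choices leaves every outcome unchanged.
Holding the reachable choices fixed and varying the unreachable one freely already gives 2 equivalent strategies.
No other strategy reproduces this row, so those 2 are the full class: Taps, Tapt.

2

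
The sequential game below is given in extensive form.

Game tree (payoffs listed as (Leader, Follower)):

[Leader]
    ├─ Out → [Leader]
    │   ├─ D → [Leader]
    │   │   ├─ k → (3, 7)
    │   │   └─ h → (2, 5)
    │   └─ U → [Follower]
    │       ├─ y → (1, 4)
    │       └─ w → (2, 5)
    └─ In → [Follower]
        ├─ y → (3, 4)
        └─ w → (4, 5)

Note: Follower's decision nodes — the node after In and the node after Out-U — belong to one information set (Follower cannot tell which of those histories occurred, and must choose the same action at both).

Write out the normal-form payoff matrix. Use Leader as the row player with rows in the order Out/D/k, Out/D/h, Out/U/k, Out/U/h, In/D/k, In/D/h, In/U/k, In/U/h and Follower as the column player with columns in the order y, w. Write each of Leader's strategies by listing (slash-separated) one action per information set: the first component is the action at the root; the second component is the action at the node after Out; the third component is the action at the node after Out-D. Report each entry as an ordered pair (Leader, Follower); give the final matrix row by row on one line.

               y        w
Out/D/k    (3,7)    (3,7)
Out/D/h    (2,5)    (2,5)
Out/U/k    (1,4)    (2,5)
Out/U/h    (1,4)    (2,5)
 In/D/k    (3,4)    (4,5)
 In/D/h    (3,4)    (4,5)
 In/U/k    (3,4)    (4,5)
 In/U/h    (3,4)    (4,5)

Out/D/k: (3,7) (3,7) | Out/D/h: (2,5) (2,5) | Out/U/k: (1,4) (2,5) | Out/U/h: (1,4) (2,5) | In/D/k: (3,4) (4,5) | In/D/h: (3,4) (4,5) | In/U/k: (3,4) (4,5) | In/U/h: (3,4) (4,5)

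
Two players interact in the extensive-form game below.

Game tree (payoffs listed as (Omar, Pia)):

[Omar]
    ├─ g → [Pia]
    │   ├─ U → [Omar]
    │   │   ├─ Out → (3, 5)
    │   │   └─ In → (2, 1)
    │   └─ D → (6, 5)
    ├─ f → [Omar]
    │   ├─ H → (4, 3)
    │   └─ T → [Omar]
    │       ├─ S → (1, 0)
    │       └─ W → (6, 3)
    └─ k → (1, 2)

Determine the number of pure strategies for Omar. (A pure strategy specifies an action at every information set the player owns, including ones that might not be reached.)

Omar owns the root with actions {g, f, k} — three choices.
Omar owns the node after f with actions {H, T} — two choices.
Omar owns the node after g-U with actions {Out, In} — two choices.
Omar owns the node after f-T with actions {S, W} — two choices.
A pure strategy fixes one action at each information set independently, so the count is the product 3 × 2 × 2 × 2 = 24.
(For reference, Pia has 2 pure strategies, giving a 24×2 normal-form matrix.)

24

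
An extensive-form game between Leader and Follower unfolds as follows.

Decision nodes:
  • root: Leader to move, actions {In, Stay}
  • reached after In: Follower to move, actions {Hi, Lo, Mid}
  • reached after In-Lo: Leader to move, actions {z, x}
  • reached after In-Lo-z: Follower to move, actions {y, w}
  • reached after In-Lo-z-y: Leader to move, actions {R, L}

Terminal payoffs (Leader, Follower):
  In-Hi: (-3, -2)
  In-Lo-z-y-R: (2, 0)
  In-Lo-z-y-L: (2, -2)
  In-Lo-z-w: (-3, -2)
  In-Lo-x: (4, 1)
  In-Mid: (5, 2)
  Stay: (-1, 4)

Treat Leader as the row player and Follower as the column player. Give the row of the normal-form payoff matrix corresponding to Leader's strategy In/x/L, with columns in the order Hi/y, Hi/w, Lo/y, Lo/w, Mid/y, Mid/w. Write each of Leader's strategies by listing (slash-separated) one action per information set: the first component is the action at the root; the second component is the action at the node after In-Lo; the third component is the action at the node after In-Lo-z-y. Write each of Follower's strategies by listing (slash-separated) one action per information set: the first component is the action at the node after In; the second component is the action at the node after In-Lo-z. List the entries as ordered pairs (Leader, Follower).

(-3,-2) (-3,-2) (4,1) (4,1) (5,2) (5,2)

vs Hi/y: Leader plays In → Follower plays Hi at [In] → (-3, -2)
vs Hi/w: Leader plays In → Follower plays Hi at [In] → (-3, -2)
vs Lo/y: Leader plays In → Follower plays Lo at [In] → Leader plays x at [In-Lo] → (4, 1)
vs Lo/w: Leader plays In → Follower plays Lo at [In] → Leader plays x at [In-Lo] → (4, 1)
vs Mid/y: Leader plays In → Follower plays Mid at [In] → (5, 2)
vs Mid/w: Leader plays In → Follower plays Mid at [In] → (5, 2)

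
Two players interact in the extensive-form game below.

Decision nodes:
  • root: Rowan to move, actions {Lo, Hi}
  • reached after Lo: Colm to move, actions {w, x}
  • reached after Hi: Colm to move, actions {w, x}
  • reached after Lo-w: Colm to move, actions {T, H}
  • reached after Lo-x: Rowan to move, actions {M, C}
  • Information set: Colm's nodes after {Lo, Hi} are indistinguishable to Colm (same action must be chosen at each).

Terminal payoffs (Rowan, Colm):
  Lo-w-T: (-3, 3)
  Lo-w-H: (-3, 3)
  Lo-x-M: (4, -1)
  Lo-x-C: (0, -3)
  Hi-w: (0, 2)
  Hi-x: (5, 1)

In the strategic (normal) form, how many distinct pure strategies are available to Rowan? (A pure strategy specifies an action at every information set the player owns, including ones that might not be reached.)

4

Rowan owns the root with actions {Lo, Hi} — two choices.
Rowan owns the node after Lo-x with actions {M, C} — two choices.
A pure strategy fixes one action at each information set independently, so the count is the product 2 × 2 = 4.
(For reference, Colm has 4 pure strategies, giving a 4×4 normal-form matrix.)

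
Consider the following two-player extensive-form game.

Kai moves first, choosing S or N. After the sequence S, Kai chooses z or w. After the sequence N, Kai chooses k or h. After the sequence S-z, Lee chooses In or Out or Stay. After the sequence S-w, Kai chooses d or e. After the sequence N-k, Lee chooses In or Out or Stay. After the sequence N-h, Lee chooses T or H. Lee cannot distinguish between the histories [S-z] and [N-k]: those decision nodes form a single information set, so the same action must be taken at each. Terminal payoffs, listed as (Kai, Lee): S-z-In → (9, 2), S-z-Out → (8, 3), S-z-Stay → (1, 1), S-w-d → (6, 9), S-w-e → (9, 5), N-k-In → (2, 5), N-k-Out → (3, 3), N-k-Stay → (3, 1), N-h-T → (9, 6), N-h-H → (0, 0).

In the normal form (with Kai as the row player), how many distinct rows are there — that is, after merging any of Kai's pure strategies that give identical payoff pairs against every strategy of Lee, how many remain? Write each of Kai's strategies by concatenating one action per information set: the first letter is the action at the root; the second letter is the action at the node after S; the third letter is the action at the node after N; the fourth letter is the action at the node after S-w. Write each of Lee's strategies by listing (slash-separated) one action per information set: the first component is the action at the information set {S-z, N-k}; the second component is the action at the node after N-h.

5

Kai has 16 pure strategies: Szkd, Szke, Szhd, Szhe, Swkd, Swke, Swhd, Swhe, Nzkd, Nzke, Nzhd, Nzhe, Nwkd, Nwke, Nwhd, Nwhe. Columns: In/T, In/H, Out/T, Out/H, Stay/T, Stay/H.
{Szkd, Szke, Szhd, Szhe} → row (9,2) (9,2) (8,3) (8,3) (1,1) (1,1)
{Swkd, Swhd} → row (6,9) (6,9) (6,9) (6,9) (6,9) (6,9)
{Swke, Swhe} → row (9,5) (9,5) (9,5) (9,5) (9,5) (9,5)
{Nzkd, Nzke, Nwkd, Nwke} → row (2,5) (2,5) (3,3) (3,3) (3,1) (3,1)
{Nzhd, Nzhe, Nwhd, Nwhe} → row (9,6) (0,0) (9,6) (0,0) (9,6) (0,0)
That's 5 distinct rows out of 16 strategies.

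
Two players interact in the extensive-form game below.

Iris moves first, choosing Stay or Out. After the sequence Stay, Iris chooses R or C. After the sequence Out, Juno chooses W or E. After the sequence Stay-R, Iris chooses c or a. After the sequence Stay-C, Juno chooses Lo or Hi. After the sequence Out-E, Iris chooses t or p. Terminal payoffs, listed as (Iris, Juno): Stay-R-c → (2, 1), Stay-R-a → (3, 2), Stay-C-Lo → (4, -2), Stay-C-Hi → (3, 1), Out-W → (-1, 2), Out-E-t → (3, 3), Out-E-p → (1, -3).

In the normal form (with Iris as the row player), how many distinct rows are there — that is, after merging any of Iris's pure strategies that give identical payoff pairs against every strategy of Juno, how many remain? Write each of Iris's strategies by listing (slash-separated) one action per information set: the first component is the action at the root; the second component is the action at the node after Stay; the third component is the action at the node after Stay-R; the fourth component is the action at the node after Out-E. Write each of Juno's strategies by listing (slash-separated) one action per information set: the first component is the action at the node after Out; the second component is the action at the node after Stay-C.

5

Iris has 16 pure strategies: Stay/R/c/t, Stay/R/c/p, Stay/R/a/t, Stay/R/a/p, Stay/C/c/t, Stay/C/c/p, Stay/C/a/t, Stay/C/a/p, Out/R/c/t, Out/R/c/p, Out/R/a/t, Out/R/a/p, Out/C/c/t, Out/C/c/p, Out/C/a/t, Out/C/a/p. Columns: W/Lo, W/Hi, E/Lo, E/Hi.
{Stay/R/c/t, Stay/R/c/p} → row (2,1) (2,1) (2,1) (2,1)
{Stay/R/a/t, Stay/R/a/p} → row (3,2) (3,2) (3,2) (3,2)
{Stay/C/c/t, Stay/C/c/p, Stay/C/a/t, Stay/C/a/p} → row (4,-2) (3,1) (4,-2) (3,1)
{Out/R/c/t, Out/R/a/t, Out/C/c/t, Out/C/a/t} → row (-1,2) (-1,2) (3,3) (3,3)
{Out/R/c/p, Out/R/a/p, Out/C/c/p, Out/C/a/p} → row (-1,2) (-1,2) (1,-3) (1,-3)
That's 5 distinct rows out of 16 strategies.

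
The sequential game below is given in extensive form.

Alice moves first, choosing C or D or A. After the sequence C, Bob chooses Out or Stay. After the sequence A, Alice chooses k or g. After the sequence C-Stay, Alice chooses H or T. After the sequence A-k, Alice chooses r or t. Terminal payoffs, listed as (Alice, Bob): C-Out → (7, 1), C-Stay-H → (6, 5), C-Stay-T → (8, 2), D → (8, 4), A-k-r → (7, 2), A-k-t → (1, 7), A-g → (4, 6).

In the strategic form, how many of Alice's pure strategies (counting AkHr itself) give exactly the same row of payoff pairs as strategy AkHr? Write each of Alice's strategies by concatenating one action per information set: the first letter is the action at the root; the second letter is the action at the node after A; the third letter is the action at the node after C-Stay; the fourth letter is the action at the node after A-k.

2

Row for AkHr (columns Out, Stay): (7,2) (7,2).
Under AkHr, Alice's choice at the node after C-Stay can never be reached regardless of what Bob does, so varying those choices leaves every outcome unchanged.
Holding the reachable choices fixed and varying the unreachable one freely already gives 2 equivalent strategies.
No other strategy reproduces this row, so those 2 are the full class: AkHr, AkTr.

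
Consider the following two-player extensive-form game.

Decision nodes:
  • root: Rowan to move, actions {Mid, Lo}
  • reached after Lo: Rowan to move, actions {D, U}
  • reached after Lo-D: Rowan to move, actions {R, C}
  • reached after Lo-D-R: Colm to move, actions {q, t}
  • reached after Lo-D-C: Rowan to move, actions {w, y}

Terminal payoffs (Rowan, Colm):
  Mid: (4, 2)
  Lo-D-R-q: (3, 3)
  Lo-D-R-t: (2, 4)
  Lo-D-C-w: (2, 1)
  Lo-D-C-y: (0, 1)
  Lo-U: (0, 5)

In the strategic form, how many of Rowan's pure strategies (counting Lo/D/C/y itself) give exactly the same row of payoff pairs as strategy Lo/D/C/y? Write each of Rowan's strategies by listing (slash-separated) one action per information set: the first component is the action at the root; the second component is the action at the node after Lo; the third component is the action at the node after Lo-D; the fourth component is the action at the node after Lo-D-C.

1

Row for Lo/D/C/y (columns q, t): (0,1) (0,1).
Every one of Rowan's information sets is on the play path for some reply by Colm when Rowan follows Lo/D/C/y.
Changing the action at any of them therefore changes at least one column, so only Lo/D/C/y itself gives this row.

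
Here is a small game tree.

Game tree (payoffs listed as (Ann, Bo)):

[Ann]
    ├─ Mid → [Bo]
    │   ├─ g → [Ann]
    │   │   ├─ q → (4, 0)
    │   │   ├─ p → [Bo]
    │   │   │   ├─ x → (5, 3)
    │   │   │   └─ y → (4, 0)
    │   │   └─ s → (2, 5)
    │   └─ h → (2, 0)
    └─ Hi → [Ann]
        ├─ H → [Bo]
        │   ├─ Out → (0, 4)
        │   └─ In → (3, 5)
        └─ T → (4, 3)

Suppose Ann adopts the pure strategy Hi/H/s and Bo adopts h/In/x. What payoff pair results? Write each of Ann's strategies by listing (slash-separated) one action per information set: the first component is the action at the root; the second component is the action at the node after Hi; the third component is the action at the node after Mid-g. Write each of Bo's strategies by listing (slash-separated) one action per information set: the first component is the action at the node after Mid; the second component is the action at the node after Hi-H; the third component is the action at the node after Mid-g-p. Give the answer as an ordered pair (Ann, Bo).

(3, 5)

Trace the play path from the root:
  Ann plays Hi
  Ann plays H at [Hi]
  Bo plays In at [Hi-H]
→ terminal payoff (3, 5).
(Ann's choice at the node after Mid-g is never reached on this path, so it doesn't affect the outcome.)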